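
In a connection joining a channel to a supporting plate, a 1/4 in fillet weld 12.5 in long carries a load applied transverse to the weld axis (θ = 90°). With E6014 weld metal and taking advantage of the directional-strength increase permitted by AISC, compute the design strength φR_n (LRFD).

E60XX → F_EXX = 60 ksi.
t_e = 0.707 × 0.25 = 0.1767 in; A_we = 0.1767 × 12.5 = 2.209 in².
Directional factor: 1.0 + 0.5 sin^1.5(90°) = 1.5.
F_nw = 0.6 × 60 × 1.5 = 54 ksi.
φR_n = 0.75 × 54 × 2.209 = 89.48 kip.

φR_n ≈ 89.5 kip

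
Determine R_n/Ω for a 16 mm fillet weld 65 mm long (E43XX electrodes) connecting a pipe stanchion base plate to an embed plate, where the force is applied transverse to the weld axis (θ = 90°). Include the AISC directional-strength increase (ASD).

R_n/Ω ≈ 142 kN

E43XX → F_EXX = 430 MPa.
t_e = 0.707 × 16 = 11.31 mm; A_we = 11.31 × 65 = 735.3 mm².
Directional factor: 1.0 + 0.5 sin^1.5(90°) = 1.5.
F_nw = 0.6 × 430 × 1.5 = 387 MPa.
R_n/Ω = (387 × 735.3) / 2.0 × 10⁻³ = 142.3 kN.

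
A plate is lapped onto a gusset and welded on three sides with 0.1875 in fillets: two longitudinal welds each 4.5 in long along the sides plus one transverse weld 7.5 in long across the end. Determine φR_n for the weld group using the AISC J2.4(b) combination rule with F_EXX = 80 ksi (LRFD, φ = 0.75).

φR_n ≈ 90.2 kips

t_e = 0.707 × 0.1875 = 0.1326 in.
R_nwl = 0.6 × 80 × 0.1326 × 9 = 57.27 kips (longitudinal, 2 welds).
R_nwt = 0.6 × 80 × 0.1326 × 7.5 = 47.72 kips (transverse, base value).
(i) R_nwl + R_nwt = 105 kips; (ii) 0.85 R_nwl + 1.5 R_nwt = 120.3 kips.
R_n = max = 120.3 kips [governs: (ii)]; φR_n = 90.2 kips.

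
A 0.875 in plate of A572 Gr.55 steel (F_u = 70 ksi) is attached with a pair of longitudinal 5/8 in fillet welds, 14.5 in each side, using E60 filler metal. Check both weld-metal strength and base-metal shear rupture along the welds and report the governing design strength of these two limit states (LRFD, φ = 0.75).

φR_n ≈ 346 kip (weld metal governs)

E60XX → F_EXX = 60 ksi.
t_e = 0.707 × 0.625 = 0.4419 in; L = 29 in.
Weld metal: φR_n = 0.75 × 0.6 × 60 × 0.4419 × 29 = 346 kip.
Base metal (shear rupture): φR_n = 0.75 × 0.6 × 70 × 0.875 × 29 = 799.3 kip.
Governing: weld metal.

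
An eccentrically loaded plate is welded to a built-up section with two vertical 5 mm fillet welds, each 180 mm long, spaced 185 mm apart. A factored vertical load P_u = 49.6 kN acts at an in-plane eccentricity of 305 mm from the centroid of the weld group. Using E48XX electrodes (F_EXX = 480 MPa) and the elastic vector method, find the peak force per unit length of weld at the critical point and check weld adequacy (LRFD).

f_max ≈ 588 N/mm; adequate

Total weld length L_w = 360 mm. Treat welds as unit-width lines.
Polar moment about centroid: J = 2[d³/12 + d(b/2)²] = 2[180³/12 + 180×92.5²] = 4052000 mm³.
Direct shear f_v = P/L_w = 49.6×10³ / 360 = 137.8 N/mm (vertical).
Torsion M = P·e = 49.6×10³ × 305 = 15128000 N·mm.
Critical point at (x, y) = (92.5, 90) from centroid. f_tx = M·y/J = 336 N/mm; f_ty = M·x/J = 345.3 N/mm.
Resultant f_max = √[f_tx² + (f_v + f_ty)²] = √[336² + (137.8 + 345.3)²] = 588.5 N/mm.
Capacity per unit length: φr_n = 0.75 × 0.6 × 480 × (0.707 × 5) = 763.6 N/mm.
588.5 ≤ 763.6 → adequate.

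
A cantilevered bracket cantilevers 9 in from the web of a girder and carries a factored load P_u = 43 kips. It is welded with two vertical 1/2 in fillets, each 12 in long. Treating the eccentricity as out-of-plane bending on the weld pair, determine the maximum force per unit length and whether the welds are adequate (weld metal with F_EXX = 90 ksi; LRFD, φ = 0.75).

L_w = 2 × 12 = 24 in; section modulus (unit throat) S = 2 × L²/6 = 48 in².
Direct shear f_v = P/L_w = 43/24 = 1.792 kip/in.
Moment M = P × e = 43 × 9 = 387 kip·in; bending f_b = M/S = 8.062 kip/in.
f_max = √(f_v² + f_b²) = √(1.792² + 8.062²) = 8.259 kip/in.
φr_n = 0.75 × 0.6 × 90 × (0.707 × 0.5) = 14.32 kip/in → adequate.

f_max ≈ 8.26 kip/in; adequate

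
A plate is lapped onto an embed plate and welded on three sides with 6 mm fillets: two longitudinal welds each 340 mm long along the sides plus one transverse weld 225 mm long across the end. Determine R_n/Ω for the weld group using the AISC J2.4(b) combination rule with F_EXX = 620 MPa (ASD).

R_n/Ω ≈ 722 kN

t_e = 0.707 × 6 = 4.242 mm.
R_nwl = 0.6 × 620 × 4.242 × 680 × 10⁻³ = 1073 kN (longitudinal, 2 welds).
R_nwt = 0.6 × 620 × 4.242 × 225 × 10⁻³ = 355.1 kN (transverse, base value).
(i) R_nwl + R_nwt = 1428 kN; (ii) 0.85 R_nwl + 1.5 R_nwt = 1445 kN.
R_n = max = 1445 kN [governs: (ii)]; R_n/Ω = 722.3 kN.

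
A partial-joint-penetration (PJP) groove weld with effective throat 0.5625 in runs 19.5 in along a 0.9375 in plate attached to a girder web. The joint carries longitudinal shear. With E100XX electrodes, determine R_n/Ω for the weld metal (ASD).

E100XX → F_EXX = 100 ksi.
Effective throat (given) t_e = 0.5625 in.
A_we = 0.5625 × 19.5 = 10.97 in².
F_nw = 0.6 F_EXX = 60 ksi.
R_n/Ω = (60 × 10.97) / 2.0 = 329.1 kip.

R_n/Ω ≈ 329 kip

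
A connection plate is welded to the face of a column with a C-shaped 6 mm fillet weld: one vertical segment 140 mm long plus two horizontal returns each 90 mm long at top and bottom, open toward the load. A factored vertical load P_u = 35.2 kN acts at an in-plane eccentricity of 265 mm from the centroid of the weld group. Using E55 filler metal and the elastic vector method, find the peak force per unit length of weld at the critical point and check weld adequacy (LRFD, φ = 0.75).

E55XX → F_EXX = 550 MPa.
Total weld length L_w = 320 mm. Treat welds as unit-width lines.
Centroid: x̄ = 2×90×45 / 320 = 25.31 mm from the vertical weld.
Polar moment about centroid: J = I_x + I_y = [140³/12 + 2×90×70²] + [140×25.31² + 2(90³/12 + 90×19.69²)] = 1392000 mm³.
Direct shear f_v = P/L_w = 35.2×10³ / 320 = 110 N/mm (vertical).
Torsion M = P·e = 35.2×10³ × 265 = 9328000 N·mm.
Critical point at (x, y) = (64.69, 70) from centroid. f_tx = M·y/J = 469.2 N/mm; f_ty = M·x/J = 433.6 N/mm.
Resultant f_max = √[f_tx² + (f_v + f_ty)²] = √[469.2² + (110 + 433.6)²] = 718.1 N/mm.
Capacity per unit length: φr_n = 0.75 × 0.6 × 550 × (0.707 × 6) = 1050 N/mm.
718.1 ≤ 1050 → adequate.

f_max ≈ 718 N/mm; adequate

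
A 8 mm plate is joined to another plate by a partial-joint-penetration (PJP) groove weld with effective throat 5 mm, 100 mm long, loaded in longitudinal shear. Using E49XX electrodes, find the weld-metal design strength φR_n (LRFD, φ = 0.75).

E49XX → F_EXX = 490 MPa.
Effective throat (given) t_e = 5 mm.
A_we = 5 × 100 = 500 mm².
F_nw = 0.6 F_EXX = 294 MPa.
φR_n = 0.75 × 294 × 500 × 10⁻³ = 110.2 kN.

φR_n ≈ 110 kN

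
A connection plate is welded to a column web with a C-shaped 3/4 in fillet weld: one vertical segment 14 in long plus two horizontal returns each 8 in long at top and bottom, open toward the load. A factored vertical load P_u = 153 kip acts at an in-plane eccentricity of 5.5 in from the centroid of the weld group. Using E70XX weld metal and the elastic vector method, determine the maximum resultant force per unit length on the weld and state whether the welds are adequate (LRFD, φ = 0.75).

E70XX → F_EXX = 70 ksi.
Total weld length L_w = 30 in. Treat welds as unit-width lines.
Centroid: x̄ = 2×8×4 / 30 = 2.133 in from the vertical weld.
Polar moment about centroid: J = I_x + I_y = [14³/12 + 2×8×7²] + [14×2.133² + 2(8³/12 + 8×1.867²)] = 1217 in³.
Direct shear f_v = P/L_w = 153 / 30 = 5.1 kip/in (vertical).
Torsion M = P·e = 153 × 5.5 = 841.5 kip·in.
Critical point at (x, y) = (5.867, 7) from centroid. f_tx = M·y/J = 4.838 kip/in; f_ty = M·x/J = 4.055 kip/in.
Resultant f_max = √[f_tx² + (f_v + f_ty)²] = √[4.838² + (5.1 + 4.055)²] = 10.35 kip/in.
Capacity per unit length: φr_n = 0.75 × 0.6 × 70 × (0.707 × 0.75) = 16.7 kip/in.
10.35 ≤ 16.7 → adequate.

f_max ≈ 10.4 kip/in; adequate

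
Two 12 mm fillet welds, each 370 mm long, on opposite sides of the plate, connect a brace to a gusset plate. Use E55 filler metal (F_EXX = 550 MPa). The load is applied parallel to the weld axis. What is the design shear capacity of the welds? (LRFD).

φR_n ≈ 1550 kN

Effective throat t_e = 0.707 × 12 = 8.484 mm.
Total length L = 740 mm; A_we = 8.484 × 740 = 6278 mm².
F_nw = 0.6 F_EXX = 0.6 × 550 = 330 MPa.
φR_n = 0.75 × 330 × 6278 × 10⁻³ = 1554 kN.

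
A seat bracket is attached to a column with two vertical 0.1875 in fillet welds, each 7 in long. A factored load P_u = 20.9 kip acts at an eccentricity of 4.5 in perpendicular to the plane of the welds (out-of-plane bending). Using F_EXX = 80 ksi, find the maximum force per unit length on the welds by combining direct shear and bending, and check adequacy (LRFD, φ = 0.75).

L_w = 2 × 7 = 14 in; section modulus (unit throat) S = 2 × L²/6 = 16.33 in².
Direct shear f_v = P/L_w = 20.9/14 = 1.493 kip/in.
Moment M = P × e = 20.9 × 4.5 = 94.05 kip·in; bending f_b = M/S = 5.758 kip/in.
f_max = √(f_v² + f_b²) = √(1.493² + 5.758²) = 5.949 kip/in.
φr_n = 0.75 × 0.6 × 80 × (0.707 × 0.1875) = 4.772 kip/in → NOT adequate.

f_max ≈ 5.95 kip/in; NOT adequate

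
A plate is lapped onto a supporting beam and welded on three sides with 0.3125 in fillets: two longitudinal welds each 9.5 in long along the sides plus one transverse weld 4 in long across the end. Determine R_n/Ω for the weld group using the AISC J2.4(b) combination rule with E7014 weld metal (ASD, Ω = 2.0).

R_n/Ω ≈ 107 kip

E70XX → F_EXX = 70 ksi.
t_e = 0.707 × 0.3125 = 0.2209 in.
R_nwl = 0.6 × 70 × 0.2209 × 19 = 176.3 kip (longitudinal, 2 welds).
R_nwt = 0.6 × 70 × 0.2209 × 4 = 37.12 kip (transverse, base value).
(i) R_nwl + R_nwt = 213.4 kip; (ii) 0.85 R_nwl + 1.5 R_nwt = 205.5 kip.
R_n = max = 213.4 kip [governs: (i)]; R_n/Ω = 106.7 kip.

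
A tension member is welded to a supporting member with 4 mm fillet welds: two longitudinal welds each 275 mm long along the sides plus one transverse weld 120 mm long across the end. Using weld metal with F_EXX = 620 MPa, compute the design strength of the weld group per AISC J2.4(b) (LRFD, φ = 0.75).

φR_n ≈ 529 kN

t_e = 0.707 × 4 = 2.828 mm.
R_nwl = 0.6 × 620 × 2.828 × 550 × 10⁻³ = 578.6 kN (longitudinal, 2 welds).
R_nwt = 0.6 × 620 × 2.828 × 120 × 10⁻³ = 126.2 kN (transverse, base value).
(i) R_nwl + R_nwt = 704.9 kN; (ii) 0.85 R_nwl + 1.5 R_nwt = 681.2 kN.
R_n = max = 704.9 kN [governs: (i)]; φR_n = 528.6 kN.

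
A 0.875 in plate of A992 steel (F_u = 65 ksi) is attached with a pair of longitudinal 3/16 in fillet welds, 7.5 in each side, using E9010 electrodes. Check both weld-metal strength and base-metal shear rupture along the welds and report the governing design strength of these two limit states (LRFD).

φR_n ≈ 80.5 kips (weld metal governs)

E90XX → F_EXX = 90 ksi.
t_e = 0.707 × 0.1875 = 0.1326 in; L = 15 in.
Weld metal: φR_n = 0.75 × 0.6 × 90 × 0.1326 × 15 = 80.53 kips.
Base metal (shear rupture): φR_n = 0.75 × 0.6 × 65 × 0.875 × 15 = 383.9 kips.
Governing: weld metal.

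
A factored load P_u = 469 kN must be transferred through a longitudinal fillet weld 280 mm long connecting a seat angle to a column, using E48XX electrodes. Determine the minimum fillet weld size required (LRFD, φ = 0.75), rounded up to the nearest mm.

w = 11 mm

E48XX → F_EXX = 480 MPa.
Total weld length L = 280 mm.
Required throat t_e = P_u / (φ × 0.6 F_EXX × L) = 469 / (0.75 × 0.6 × 480 × 280 × 10⁻³) = 7.755 mm.
Required leg w = t_e / 0.707 = 10.97 mm → use 11 mm.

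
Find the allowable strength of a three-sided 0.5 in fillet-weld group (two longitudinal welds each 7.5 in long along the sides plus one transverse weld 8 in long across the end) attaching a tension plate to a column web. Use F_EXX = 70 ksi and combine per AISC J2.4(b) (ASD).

t_e = 0.707 × 0.5 = 0.3535 in.
R_nwl = 0.6 × 70 × 0.3535 × 15 = 222.7 kip (longitudinal, 2 welds).
R_nwt = 0.6 × 70 × 0.3535 × 8 = 118.8 kip (transverse, base value).
(i) R_nwl + R_nwt = 341.5 kip; (ii) 0.85 R_nwl + 1.5 R_nwt = 367.5 kip.
R_n = max = 367.5 kip [governs: (ii)]; R_n/Ω = 183.7 kip.

R_n/Ω ≈ 184 kip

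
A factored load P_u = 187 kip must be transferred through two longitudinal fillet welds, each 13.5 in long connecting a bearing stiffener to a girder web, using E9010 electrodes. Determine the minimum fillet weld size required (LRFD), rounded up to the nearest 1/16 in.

E90XX → F_EXX = 90 ksi.
Total weld length L = 27 in.
Required throat t_e = P_u / (φ × 0.6 F_EXX × L) = 187 / (0.75 × 0.6 × 90 × 27) = 0.171 in.
Required leg w = t_e / 0.707 = 0.2419 in → use 1/4 in.

w = 1/4 in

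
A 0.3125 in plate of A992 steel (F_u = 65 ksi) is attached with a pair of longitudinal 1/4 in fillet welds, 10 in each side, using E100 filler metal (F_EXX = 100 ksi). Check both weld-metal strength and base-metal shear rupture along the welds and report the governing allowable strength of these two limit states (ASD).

t_e = 0.707 × 0.25 = 0.1767 in; L = 20 in.
Weld metal: R_n/Ω = (1/2.0) × 0.6 × 100 × 0.1767 × 20 = 106 kip.
Base metal (shear rupture): R_n/Ω = (1/2.0) × 0.6 × 65 × 0.3125 × 20 = 121.9 kip.
Governing: weld metal.

R_n/Ω ≈ 106 kip (weld metal governs)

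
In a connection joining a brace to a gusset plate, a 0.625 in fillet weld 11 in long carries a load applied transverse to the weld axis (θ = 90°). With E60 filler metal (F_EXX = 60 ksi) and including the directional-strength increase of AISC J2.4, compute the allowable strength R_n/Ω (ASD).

R_n/Ω ≈ 131 kips

t_e = 0.707 × 0.625 = 0.4419 in; A_we = 0.4419 × 11 = 4.861 in².
Directional factor: 1.0 + 0.5 sin^1.5(90°) = 1.5.
F_nw = 0.6 × 60 × 1.5 = 54 ksi.
R_n/Ω = (54 × 4.861) / 2.0 = 131.2 kips.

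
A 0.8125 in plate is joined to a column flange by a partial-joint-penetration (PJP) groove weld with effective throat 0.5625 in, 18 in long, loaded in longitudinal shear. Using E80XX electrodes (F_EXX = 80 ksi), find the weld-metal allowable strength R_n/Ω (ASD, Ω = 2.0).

Effective throat (given) t_e = 0.5625 in.
A_we = 0.5625 × 18 = 10.12 in².
F_nw = 0.6 F_EXX = 48 ksi.
R_n/Ω = (48 × 10.12) / 2.0 = 243 kip.

R_n/Ω ≈ 243 kip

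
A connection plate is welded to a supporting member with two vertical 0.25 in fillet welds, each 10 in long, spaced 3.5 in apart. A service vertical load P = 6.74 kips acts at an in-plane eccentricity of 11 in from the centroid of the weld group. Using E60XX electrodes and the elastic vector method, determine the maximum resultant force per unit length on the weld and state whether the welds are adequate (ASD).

E60XX → F_EXX = 60 ksi.
Total weld length L_w = 20 in. Treat welds as unit-width lines.
Polar moment about centroid: J = 2[d³/12 + d(b/2)²] = 2[10³/12 + 10×1.75²] = 227.9 in³.
Direct shear f_v = P/L_w = 6.74 / 20 = 0.337 kip/in (vertical).
Torsion M = P·e = 6.74 × 11 = 74.14 kip·in.
Critical point at (x, y) = (1.75, 5) from centroid. f_tx = M·y/J = 1.626 kip/in; f_ty = M·x/J = 0.5693 kip/in.
Resultant f_max = √[f_tx² + (f_v + f_ty)²] = √[1.626² + (0.337 + 0.5693)²] = 1.862 kip/in.
Capacity per unit length: r_n/Ω = (1/2.0) × 0.6 × 60 × (0.707 × 0.25) = 3.181 kip/in.
1.862 ≤ 3.181 → adequate.

f_max ≈ 1.86 kip/in; adequate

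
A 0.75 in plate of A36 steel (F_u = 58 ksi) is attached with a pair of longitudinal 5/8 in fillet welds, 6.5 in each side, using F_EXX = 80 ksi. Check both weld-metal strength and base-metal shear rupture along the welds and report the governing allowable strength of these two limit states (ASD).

R_n/Ω ≈ 138 kips (weld metal governs)

t_e = 0.707 × 0.625 = 0.4419 in; L = 13 in.
Weld metal: R_n/Ω = (1/2.0) × 0.6 × 80 × 0.4419 × 13 = 137.9 kips.
Base metal (shear rupture): R_n/Ω = (1/2.0) × 0.6 × 58 × 0.75 × 13 = 169.6 kips.
Governing: weld metal.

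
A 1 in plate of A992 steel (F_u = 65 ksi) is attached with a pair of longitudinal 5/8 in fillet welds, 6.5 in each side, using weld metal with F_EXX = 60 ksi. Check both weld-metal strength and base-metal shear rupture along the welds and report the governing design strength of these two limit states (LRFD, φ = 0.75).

t_e = 0.707 × 0.625 = 0.4419 in; L = 13 in.
Weld metal: φR_n = 0.75 × 0.6 × 60 × 0.4419 × 13 = 155.1 kip.
Base metal (shear rupture): φR_n = 0.75 × 0.6 × 65 × 1 × 13 = 380.2 kip.
Governing: weld metal.

φR_n ≈ 155 kip (weld metal governs)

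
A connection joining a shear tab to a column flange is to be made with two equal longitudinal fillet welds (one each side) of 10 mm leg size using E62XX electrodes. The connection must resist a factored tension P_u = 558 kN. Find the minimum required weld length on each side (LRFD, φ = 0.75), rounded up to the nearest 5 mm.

L = 145 mm on each side

E62XX → F_EXX = 620 MPa.
Throat t_e = 0.707 × 10 = 7.07 mm.
φr_n = 0.75 × 0.6 × 620 × 7.07 × 10⁻³ = 1.973 kN/mm.
L_req = P_u / φr_n = 558 / 1.973 = 282.9 mm total.
Per side: 282.9 / 2 = 141.4 mm.
Round up → use L = 145 mm on each side.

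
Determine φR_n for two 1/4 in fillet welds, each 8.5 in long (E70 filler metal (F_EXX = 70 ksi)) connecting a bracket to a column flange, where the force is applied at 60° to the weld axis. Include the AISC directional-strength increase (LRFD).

φR_n ≈ 133 kips

t_e = 0.707 × 0.25 = 0.1767 in; A_we = 0.1767 × 17 = 3.005 in².
Directional factor: 1.0 + 0.5 sin^1.5(60°) = 1.403.
F_nw = 0.6 × 70 × 1.403 = 58.92 ksi.
φR_n = 0.75 × 58.92 × 3.005 = 132.8 kips.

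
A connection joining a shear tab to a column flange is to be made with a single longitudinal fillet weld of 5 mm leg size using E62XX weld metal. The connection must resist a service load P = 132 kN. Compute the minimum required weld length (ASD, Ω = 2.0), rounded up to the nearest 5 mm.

E62XX → F_EXX = 620 MPa.
Throat t_e = 0.707 × 5 = 3.535 mm.
r_n/Ω = (0.6 × 620 × 3.535) / 2.0 = 657.5 N/mm = 0.6575 kN/mm.
L_req = P / (r_n/Ω) = 132 / 0.6575 = 200.8 mm total.
Round up → use L = 205 mm.

L = 205 mm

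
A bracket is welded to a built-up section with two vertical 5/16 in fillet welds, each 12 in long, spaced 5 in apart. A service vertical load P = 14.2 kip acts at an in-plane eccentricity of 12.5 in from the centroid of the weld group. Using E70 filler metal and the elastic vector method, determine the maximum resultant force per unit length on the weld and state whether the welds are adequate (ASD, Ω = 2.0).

f_max ≈ 2.91 kip/in; adequate

E70XX → F_EXX = 70 ksi.
Total weld length L_w = 24 in. Treat welds as unit-width lines.
Polar moment about centroid: J = 2[d³/12 + d(b/2)²] = 2[12³/12 + 12×2.5²] = 438 in³.
Direct shear f_v = P/L_w = 14.2 / 24 = 0.5917 kip/in (vertical).
Torsion M = P·e = 14.2 × 12.5 = 177.5 kip·in.
Critical point at (x, y) = (2.5, 6) from centroid. f_tx = M·y/J = 2.432 kip/in; f_ty = M·x/J = 1.013 kip/in.
Resultant f_max = √[f_tx² + (f_v + f_ty)²] = √[2.432² + (0.5917 + 1.013)²] = 2.913 kip/in.
Capacity per unit length: r_n/Ω = (1/2.0) × 0.6 × 70 × (0.707 × 0.3125) = 4.64 kip/in.
2.913 ≤ 4.64 → adequate.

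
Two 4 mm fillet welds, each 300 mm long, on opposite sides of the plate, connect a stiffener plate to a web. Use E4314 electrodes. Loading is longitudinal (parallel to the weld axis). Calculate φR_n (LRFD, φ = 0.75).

φR_n ≈ 328 kN

E43XX → F_EXX = 430 MPa.
Effective throat t_e = 0.707 × 4 = 2.828 mm.
Total length L = 600 mm; A_we = 2.828 × 600 = 1697 mm².
F_nw = 0.6 F_EXX = 0.6 × 430 = 258 MPa.
φR_n = 0.75 × 258 × 1697 × 10⁻³ = 328.3 kN.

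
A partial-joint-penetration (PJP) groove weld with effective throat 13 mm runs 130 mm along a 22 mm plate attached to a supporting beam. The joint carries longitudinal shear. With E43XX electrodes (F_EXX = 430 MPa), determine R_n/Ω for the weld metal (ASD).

R_n/Ω ≈ 218 kN

Effective throat (given) t_e = 13 mm.
A_we = 13 × 130 = 1690 mm².
F_nw = 0.6 F_EXX = 258 MPa.
R_n/Ω = (258 × 1690) / 2.0 × 10⁻³ = 218 kN.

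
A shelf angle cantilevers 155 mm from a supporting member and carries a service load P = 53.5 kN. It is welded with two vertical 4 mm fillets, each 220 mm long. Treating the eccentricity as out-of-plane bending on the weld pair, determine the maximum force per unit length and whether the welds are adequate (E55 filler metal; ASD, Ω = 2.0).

E55XX → F_EXX = 550 MPa.
L_w = 2 × 220 = 440 mm; section modulus (unit throat) S = 2 × L²/6 = 16130 mm².
Direct shear f_v = P/L_w = 53.5×10³/440 = 121.6 N/mm.
Moment M = P × e = 53.5×10³ × 155 = 8292500 N·mm; bending f_b = M/S = 514 N/mm.
f_max = √(f_v² + f_b²) = √(121.6² + 514²) = 528.2 N/mm.
r_n/Ω = (1/2.0) × 0.6 × 550 × (0.707 × 4) = 466.6 N/mm → NOT adequate.

f_max ≈ 528 N/mm; NOT adequate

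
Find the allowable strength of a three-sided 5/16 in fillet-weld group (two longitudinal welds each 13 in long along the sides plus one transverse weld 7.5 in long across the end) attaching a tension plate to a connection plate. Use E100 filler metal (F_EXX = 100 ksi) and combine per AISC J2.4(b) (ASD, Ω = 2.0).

R_n/Ω ≈ 222 kips

t_e = 0.707 × 0.3125 = 0.2209 in.
R_nwl = 0.6 × 100 × 0.2209 × 26 = 344.7 kips (longitudinal, 2 welds).
R_nwt = 0.6 × 100 × 0.2209 × 7.5 = 99.42 kips (transverse, base value).
(i) R_nwl + R_nwt = 444.1 kips; (ii) 0.85 R_nwl + 1.5 R_nwt = 442.1 kips.
R_n = max = 444.1 kips [governs: (i)]; R_n/Ω = 222 kips.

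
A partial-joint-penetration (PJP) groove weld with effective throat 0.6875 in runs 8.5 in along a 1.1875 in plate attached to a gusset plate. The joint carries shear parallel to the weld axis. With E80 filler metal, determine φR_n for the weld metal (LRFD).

φR_n ≈ 210 kip

E80XX → F_EXX = 80 ksi.
Effective throat (given) t_e = 0.6875 in.
A_we = 0.6875 × 8.5 = 5.844 in².
F_nw = 0.6 F_EXX = 48 ksi.
φR_n = 0.75 × 48 × 5.844 = 210.4 kip.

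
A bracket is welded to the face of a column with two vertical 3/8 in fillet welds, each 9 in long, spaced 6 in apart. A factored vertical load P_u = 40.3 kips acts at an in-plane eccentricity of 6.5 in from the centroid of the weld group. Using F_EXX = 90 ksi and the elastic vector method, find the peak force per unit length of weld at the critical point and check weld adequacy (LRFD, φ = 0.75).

Total weld length L_w = 18 in. Treat welds as unit-width lines.
Polar moment about centroid: J = 2[d³/12 + d(b/2)²] = 2[9³/12 + 9×3²] = 283.5 in³.
Direct shear f_v = P/L_w = 40.3 / 18 = 2.239 kip/in (vertical).
Torsion M = P·e = 40.3 × 6.5 = 261.95 kip·in.
Critical point at (x, y) = (3, 4.5) from centroid. f_tx = M·y/J = 4.158 kip/in; f_ty = M·x/J = 2.772 kip/in.
Resultant f_max = √[f_tx² + (f_v + f_ty)²] = √[4.158² + (2.239 + 2.772)²] = 6.511 kip/in.
Capacity per unit length: φr_n = 0.75 × 0.6 × 90 × (0.707 × 0.375) = 10.74 kip/in.
6.511 ≤ 10.74 → adequate.

f_max ≈ 6.51 kip/in; adequate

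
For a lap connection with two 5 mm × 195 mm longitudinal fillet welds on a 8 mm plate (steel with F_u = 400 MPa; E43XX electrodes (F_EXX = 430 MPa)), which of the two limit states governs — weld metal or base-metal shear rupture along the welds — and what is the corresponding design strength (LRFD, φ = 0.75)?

φR_n ≈ 267 kN (weld metal governs)

t_e = 0.707 × 5 = 3.535 mm; L = 390 mm.
Weld metal: φR_n = 0.75 × 0.6 × 430 × 3.535 × 390 × 10⁻³ = 266.8 kN.
Base metal (shear rupture): φR_n = 0.75 × 0.6 × 400 × 8 × 390 × 10⁻³ = 561.6 kN.
Governing: weld metal.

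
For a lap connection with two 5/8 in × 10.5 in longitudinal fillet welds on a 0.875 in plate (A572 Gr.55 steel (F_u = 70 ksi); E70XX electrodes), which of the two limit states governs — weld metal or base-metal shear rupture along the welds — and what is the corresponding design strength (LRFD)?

φR_n ≈ 292 kip (weld metal governs)

E70XX → F_EXX = 70 ksi.
t_e = 0.707 × 0.625 = 0.4419 in; L = 21 in.
Weld metal: φR_n = 0.75 × 0.6 × 70 × 0.4419 × 21 = 292.3 kip.
Base metal (shear rupture): φR_n = 0.75 × 0.6 × 70 × 0.875 × 21 = 578.8 kip.
Governing: weld metal.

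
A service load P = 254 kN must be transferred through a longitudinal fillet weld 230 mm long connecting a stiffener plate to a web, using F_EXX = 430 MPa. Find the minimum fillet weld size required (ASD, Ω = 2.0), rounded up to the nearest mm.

Total weld length L = 230 mm.
Required throat t_e = P × Ω / (0.6 F_EXX × L) = 254 × 2.0 / (0.6 × 430 × 230 × 10⁻³) = 8.561 mm.
Required leg w = t_e / 0.707 = 12.11 mm → use 13 mm.

w = 13 mm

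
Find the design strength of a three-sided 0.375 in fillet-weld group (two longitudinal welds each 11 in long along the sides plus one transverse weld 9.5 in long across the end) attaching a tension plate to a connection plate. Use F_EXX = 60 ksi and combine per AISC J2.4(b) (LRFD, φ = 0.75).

t_e = 0.707 × 0.375 = 0.2651 in.
R_nwl = 0.6 × 60 × 0.2651 × 22 = 210 kip (longitudinal, 2 welds).
R_nwt = 0.6 × 60 × 0.2651 × 9.5 = 90.67 kip (transverse, base value).
(i) R_nwl + R_nwt = 300.7 kip; (ii) 0.85 R_nwl + 1.5 R_nwt = 314.5 kip.
R_n = max = 314.5 kip [governs: (ii)]; φR_n = 235.9 kip.

φR_n ≈ 236 kip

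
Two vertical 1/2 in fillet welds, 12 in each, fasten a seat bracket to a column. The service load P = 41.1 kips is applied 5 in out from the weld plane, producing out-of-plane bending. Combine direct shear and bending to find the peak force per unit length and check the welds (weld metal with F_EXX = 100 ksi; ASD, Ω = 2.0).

L_w = 2 × 12 = 24 in; section modulus (unit throat) S = 2 × L²/6 = 48 in².
Direct shear f_v = P/L_w = 41.1/24 = 1.713 kip/in.
Moment M = P × e = 41.1 × 5 = 205.5 kip·in; bending f_b = M/S = 4.281 kip/in.
f_max = √(f_v² + f_b²) = √(1.713² + 4.281²) = 4.611 kip/in.
r_n/Ω = (1/2.0) × 0.6 × 100 × (0.707 × 0.5) = 10.6 kip/in → adequate.

f_max ≈ 4.61 kip/in; adequate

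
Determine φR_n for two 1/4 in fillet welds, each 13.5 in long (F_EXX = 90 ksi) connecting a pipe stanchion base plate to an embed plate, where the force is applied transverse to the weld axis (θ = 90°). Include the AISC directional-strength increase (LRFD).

φR_n ≈ 290 kip

t_e = 0.707 × 0.25 = 0.1767 in; A_we = 0.1767 × 27 = 4.772 in².
Directional factor: 1.0 + 0.5 sin^1.5(90°) = 1.5.
F_nw = 0.6 × 90 × 1.5 = 81 ksi.
φR_n = 0.75 × 81 × 4.772 = 289.9 kip.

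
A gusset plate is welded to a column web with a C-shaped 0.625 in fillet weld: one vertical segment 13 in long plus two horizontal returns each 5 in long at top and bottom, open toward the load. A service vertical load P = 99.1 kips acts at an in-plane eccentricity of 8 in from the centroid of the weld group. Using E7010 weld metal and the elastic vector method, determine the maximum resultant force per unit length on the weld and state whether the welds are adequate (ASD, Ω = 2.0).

E70XX → F_EXX = 70 ksi.
Total weld length L_w = 23 in. Treat welds as unit-width lines.
Centroid: x̄ = 2×5×2.5 / 23 = 1.087 in from the vertical weld.
Polar moment about centroid: J = I_x + I_y = [13³/12 + 2×5×6.5²] + [13×1.087² + 2(5³/12 + 5×1.413²)] = 661.7 in³.
Direct shear f_v = P/L_w = 99.1 / 23 = 4.309 kip/in (vertical).
Torsion M = P·e = 99.1 × 8 = 792.8 kip·in.
Critical point at (x, y) = (3.913, 6.5) from centroid. f_tx = M·y/J = 7.787 kip/in; f_ty = M·x/J = 4.688 kip/in.
Resultant f_max = √[f_tx² + (f_v + f_ty)²] = √[7.787² + (4.309 + 4.688)²] = 11.9 kip/in.
Capacity per unit length: r_n/Ω = (1/2.0) × 0.6 × 70 × (0.707 × 0.625) = 9.279 kip/in.
11.9 > 9.279 → NOT adequate.

f_max ≈ 11.9 kip/in; NOT adequate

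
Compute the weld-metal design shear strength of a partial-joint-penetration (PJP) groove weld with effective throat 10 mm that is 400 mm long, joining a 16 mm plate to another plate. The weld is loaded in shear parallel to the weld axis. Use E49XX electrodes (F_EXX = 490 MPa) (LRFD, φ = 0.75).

φR_n ≈ 882 kN

Effective throat (given) t_e = 10 mm.
A_we = 10 × 400 = 4000 mm².
F_nw = 0.6 F_EXX = 294 MPa.
φR_n = 0.75 × 294 × 4000 × 10⁻³ = 882 kN.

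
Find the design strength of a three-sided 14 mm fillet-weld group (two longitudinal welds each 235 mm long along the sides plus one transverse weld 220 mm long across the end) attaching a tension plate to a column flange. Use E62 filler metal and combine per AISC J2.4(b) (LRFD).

E62XX → F_EXX = 620 MPa.
t_e = 0.707 × 14 = 9.898 mm.
R_nwl = 0.6 × 620 × 9.898 × 470 × 10⁻³ = 1731 kN (longitudinal, 2 welds).
R_nwt = 0.6 × 620 × 9.898 × 220 × 10⁻³ = 810.1 kN (transverse, base value).
(i) R_nwl + R_nwt = 2541 kN; (ii) 0.85 R_nwl + 1.5 R_nwt = 2686 kN.
R_n = max = 2686 kN [governs: (ii)]; φR_n = 2015 kN.

φR_n ≈ 2010 kN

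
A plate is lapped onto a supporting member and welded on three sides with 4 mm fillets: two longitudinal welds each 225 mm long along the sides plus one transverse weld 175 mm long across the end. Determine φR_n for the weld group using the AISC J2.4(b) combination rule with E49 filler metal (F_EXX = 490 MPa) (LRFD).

φR_n ≈ 402 kN

t_e = 0.707 × 4 = 2.828 mm.
R_nwl = 0.6 × 490 × 2.828 × 450 × 10⁻³ = 374.1 kN (longitudinal, 2 welds).
R_nwt = 0.6 × 490 × 2.828 × 175 × 10⁻³ = 145.5 kN (transverse, base value).
(i) R_nwl + R_nwt = 519.6 kN; (ii) 0.85 R_nwl + 1.5 R_nwt = 536.3 kN.
R_n = max = 536.3 kN [governs: (ii)]; φR_n = 402.2 kN.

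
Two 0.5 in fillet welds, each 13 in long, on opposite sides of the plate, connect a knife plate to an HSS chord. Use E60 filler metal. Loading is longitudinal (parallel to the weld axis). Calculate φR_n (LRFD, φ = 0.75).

E60XX → F_EXX = 60 ksi.
Effective throat t_e = 0.707 × 0.5 = 0.3535 in.
Total length L = 26 in; A_we = 0.3535 × 26 = 9.191 in².
F_nw = 0.6 F_EXX = 0.6 × 60 = 36 ksi.
φR_n = 0.75 × 36 × 9.191 = 248.2 kips.

φR_n ≈ 248 kips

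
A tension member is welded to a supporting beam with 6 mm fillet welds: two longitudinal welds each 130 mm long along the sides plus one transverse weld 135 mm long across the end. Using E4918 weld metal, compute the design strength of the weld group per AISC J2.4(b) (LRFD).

E49XX → F_EXX = 490 MPa.
t_e = 0.707 × 6 = 4.242 mm.
R_nwl = 0.6 × 490 × 4.242 × 260 × 10⁻³ = 324.3 kN (longitudinal, 2 welds).
R_nwt = 0.6 × 490 × 4.242 × 135 × 10⁻³ = 168.4 kN (transverse, base value).
(i) R_nwl + R_nwt = 492.6 kN; (ii) 0.85 R_nwl + 1.5 R_nwt = 528.2 kN.
R_n = max = 528.2 kN [governs: (ii)]; φR_n = 396.1 kN.

φR_n ≈ 396 kN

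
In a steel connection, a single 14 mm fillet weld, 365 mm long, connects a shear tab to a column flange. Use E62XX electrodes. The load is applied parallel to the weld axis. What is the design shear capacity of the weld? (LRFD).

E62XX → F_EXX = 620 MPa.
Effective throat t_e = 0.707 × 14 = 9.898 mm.
Total length L = 365 mm; A_we = 9.898 × 365 = 3613 mm².
F_nw = 0.6 F_EXX = 0.6 × 620 = 372 MPa.
φR_n = 0.75 × 372 × 3613 × 10⁻³ = 1008 kN.

φR_n ≈ 1010 kN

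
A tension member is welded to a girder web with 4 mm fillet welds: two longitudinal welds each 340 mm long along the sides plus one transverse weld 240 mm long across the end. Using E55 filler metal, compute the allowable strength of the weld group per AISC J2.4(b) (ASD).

R_n/Ω ≈ 438 kN

E55XX → F_EXX = 550 MPa.
t_e = 0.707 × 4 = 2.828 mm.
R_nwl = 0.6 × 550 × 2.828 × 680 × 10⁻³ = 634.6 kN (longitudinal, 2 welds).
R_nwt = 0.6 × 550 × 2.828 × 240 × 10⁻³ = 224 kN (transverse, base value).
(i) R_nwl + R_nwt = 858.6 kN; (ii) 0.85 R_nwl + 1.5 R_nwt = 875.4 kN.
R_n = max = 875.4 kN [governs: (ii)]; R_n/Ω = 437.7 kN.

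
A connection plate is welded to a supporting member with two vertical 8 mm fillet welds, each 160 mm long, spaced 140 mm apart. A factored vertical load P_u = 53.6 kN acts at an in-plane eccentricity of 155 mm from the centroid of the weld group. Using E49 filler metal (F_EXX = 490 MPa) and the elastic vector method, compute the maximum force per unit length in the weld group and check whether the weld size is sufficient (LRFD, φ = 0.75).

f_max ≈ 518 N/mm; adequate

Total weld length L_w = 320 mm. Treat welds as unit-width lines.
Polar moment about centroid: J = 2[d³/12 + d(b/2)²] = 2[160³/12 + 160×70²] = 2251000 mm³.
Direct shear f_v = P/L_w = 53.6×10³ / 320 = 167.5 N/mm (vertical).
Torsion M = P·e = 53.6×10³ × 155 = 8308000 N·mm.
Critical point at (x, y) = (70, 80) from centroid. f_tx = M·y/J = 295.3 N/mm; f_ty = M·x/J = 258.4 N/mm.
Resultant f_max = √[f_tx² + (f_v + f_ty)²] = √[295.3² + (167.5 + 258.4)²] = 518.3 N/mm.
Capacity per unit length: φr_n = 0.75 × 0.6 × 490 × (0.707 × 8) = 1247 N/mm.
518.3 ≤ 1247 → adequate.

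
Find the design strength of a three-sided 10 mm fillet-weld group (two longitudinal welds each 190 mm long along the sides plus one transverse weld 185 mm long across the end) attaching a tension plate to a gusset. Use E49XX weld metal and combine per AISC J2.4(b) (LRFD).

E49XX → F_EXX = 490 MPa.
t_e = 0.707 × 10 = 7.07 mm.
R_nwl = 0.6 × 490 × 7.07 × 380 × 10⁻³ = 789.9 kN (longitudinal, 2 welds).
R_nwt = 0.6 × 490 × 7.07 × 185 × 10⁻³ = 384.5 kN (transverse, base value).
(i) R_nwl + R_nwt = 1174 kN; (ii) 0.85 R_nwl + 1.5 R_nwt = 1248 kN.
R_n = max = 1248 kN [governs: (ii)]; φR_n = 936.1 kN.

φR_n ≈ 936 kN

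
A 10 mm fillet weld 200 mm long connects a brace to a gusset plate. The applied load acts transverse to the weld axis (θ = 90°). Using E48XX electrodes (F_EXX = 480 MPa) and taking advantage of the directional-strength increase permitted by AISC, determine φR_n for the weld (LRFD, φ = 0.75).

t_e = 0.707 × 10 = 7.07 mm; A_we = 7.07 × 200 = 1414 mm².
Directional factor: 1.0 + 0.5 sin^1.5(90°) = 1.5.
F_nw = 0.6 × 480 × 1.5 = 432 MPa.
φR_n = 0.75 × 432 × 1414 × 10⁻³ = 458.1 kN.

φR_n ≈ 458 kN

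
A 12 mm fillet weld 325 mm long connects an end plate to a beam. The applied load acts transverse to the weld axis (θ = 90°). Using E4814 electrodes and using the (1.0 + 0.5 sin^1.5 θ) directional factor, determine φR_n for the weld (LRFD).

E48XX → F_EXX = 480 MPa.
t_e = 0.707 × 12 = 8.484 mm; A_we = 8.484 × 325 = 2757 mm².
Directional factor: 1.0 + 0.5 sin^1.5(90°) = 1.5.
F_nw = 0.6 × 480 × 1.5 = 432 MPa.
φR_n = 0.75 × 432 × 2757 × 10⁻³ = 893.4 kN.

φR_n ≈ 893 kN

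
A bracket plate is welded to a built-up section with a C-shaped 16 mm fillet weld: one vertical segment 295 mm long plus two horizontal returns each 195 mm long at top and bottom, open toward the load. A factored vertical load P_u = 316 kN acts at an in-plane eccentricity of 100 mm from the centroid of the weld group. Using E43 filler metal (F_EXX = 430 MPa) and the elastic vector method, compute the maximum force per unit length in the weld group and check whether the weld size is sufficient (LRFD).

Total weld length L_w = 685 mm. Treat welds as unit-width lines.
Centroid: x̄ = 2×195×97.5 / 685 = 55.51 mm from the vertical weld.
Polar moment about centroid: J = I_x + I_y = [295³/12 + 2×195×147.5²] + [295×55.51² + 2(195³/12 + 195×41.99²)] = 13460000 mm³.
Direct shear f_v = P/L_w = 316×10³ / 685 = 461.3 N/mm (vertical).
Torsion M = P·e = 316×10³ × 100 = 31600000 N·mm.
Critical point at (x, y) = (139.5, 147.5) from centroid. f_tx = M·y/J = 346.4 N/mm; f_ty = M·x/J = 327.6 N/mm.
Resultant f_max = √[f_tx² + (f_v + f_ty)²] = √[346.4² + (461.3 + 327.6)²] = 861.6 N/mm.
Capacity per unit length: φr_n = 0.75 × 0.6 × 430 × (0.707 × 16) = 2189 N/mm.
861.6 ≤ 2189 → adequate.

f_max ≈ 862 N/mm; adequate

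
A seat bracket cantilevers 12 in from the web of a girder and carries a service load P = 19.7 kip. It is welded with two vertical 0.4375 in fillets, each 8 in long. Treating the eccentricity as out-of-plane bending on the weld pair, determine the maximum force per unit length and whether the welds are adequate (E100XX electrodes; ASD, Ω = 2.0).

E100XX → F_EXX = 100 ksi.
L_w = 2 × 8 = 16 in; section modulus (unit throat) S = 2 × L²/6 = 21.33 in².
Direct shear f_v = P/L_w = 19.7/16 = 1.231 kip/in.
Moment M = P × e = 19.7 × 12 = 236.4 kip·in; bending f_b = M/S = 11.08 kip/in.
f_max = √(f_v² + f_b²) = √(1.231² + 11.08²) = 11.15 kip/in.
r_n/Ω = (1/2.0) × 0.6 × 100 × (0.707 × 0.4375) = 9.279 kip/in → NOT adequate.

f_max ≈ 11.1 kip/in; NOT adequate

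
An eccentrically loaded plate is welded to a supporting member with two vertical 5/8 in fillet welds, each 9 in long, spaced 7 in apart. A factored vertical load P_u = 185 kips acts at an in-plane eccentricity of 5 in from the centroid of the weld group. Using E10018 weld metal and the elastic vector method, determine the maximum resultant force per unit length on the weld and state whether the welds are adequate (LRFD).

E100XX → F_EXX = 100 ksi.
Total weld length L_w = 18 in. Treat welds as unit-width lines.
Polar moment about centroid: J = 2[d³/12 + d(b/2)²] = 2[9³/12 + 9×3.5²] = 342 in³.
Direct shear f_v = P/L_w = 185 / 18 = 10.28 kip/in (vertical).
Torsion M = P·e = 185 × 5 = 925 kip·in.
Critical point at (x, y) = (3.5, 4.5) from centroid. f_tx = M·y/J = 12.17 kip/in; f_ty = M·x/J = 9.466 kip/in.
Resultant f_max = √[f_tx² + (f_v + f_ty)²] = √[12.17² + (10.28 + 9.466)²] = 23.19 kip/in.
Capacity per unit length: φr_n = 0.75 × 0.6 × 100 × (0.707 × 0.625) = 19.88 kip/in.
23.19 > 19.88 → NOT adequate.

f_max ≈ 23.2 kip/in; NOT adequate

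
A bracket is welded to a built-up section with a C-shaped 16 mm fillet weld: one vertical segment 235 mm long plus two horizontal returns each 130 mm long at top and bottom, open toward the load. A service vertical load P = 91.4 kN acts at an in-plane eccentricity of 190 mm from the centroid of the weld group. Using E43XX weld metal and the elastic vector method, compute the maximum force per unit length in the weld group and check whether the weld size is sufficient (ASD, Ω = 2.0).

E43XX → F_EXX = 430 MPa.
Total weld length L_w = 495 mm. Treat welds as unit-width lines.
Centroid: x̄ = 2×130×65 / 495 = 34.14 mm from the vertical weld.
Polar moment about centroid: J = I_x + I_y = [235³/12 + 2×130×117.5²] + [235×34.14² + 2(130³/12 + 130×30.86²)] = 5559000 mm³.
Direct shear f_v = P/L_w = 91.4×10³ / 495 = 184.6 N/mm (vertical).
Torsion M = P·e = 91.4×10³ × 190 = 17366000 N·mm.
Critical point at (x, y) = (95.86, 117.5) from centroid. f_tx = M·y/J = 367.1 N/mm; f_ty = M·x/J = 299.5 N/mm.
Resultant f_max = √[f_tx² + (f_v + f_ty)²] = √[367.1² + (184.6 + 299.5)²] = 607.5 N/mm.
Capacity per unit length: r_n/Ω = (1/2.0) × 0.6 × 430 × (0.707 × 16) = 1459 N/mm.
607.5 ≤ 1459 → adequate.

f_max ≈ 608 N/mm; adequate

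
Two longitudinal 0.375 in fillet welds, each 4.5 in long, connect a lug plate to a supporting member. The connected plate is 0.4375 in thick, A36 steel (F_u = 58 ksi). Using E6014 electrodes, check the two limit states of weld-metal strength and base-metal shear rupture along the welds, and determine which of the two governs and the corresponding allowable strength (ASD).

E60XX → F_EXX = 60 ksi.
t_e = 0.707 × 0.375 = 0.2651 in; L = 9 in.
Weld metal: R_n/Ω = (1/2.0) × 0.6 × 60 × 0.2651 × 9 = 42.95 kips.
Base metal (shear rupture): R_n/Ω = (1/2.0) × 0.6 × 58 × 0.4375 × 9 = 68.51 kips.
Governing: weld metal.

R_n/Ω ≈ 43 kips (weld metal governs)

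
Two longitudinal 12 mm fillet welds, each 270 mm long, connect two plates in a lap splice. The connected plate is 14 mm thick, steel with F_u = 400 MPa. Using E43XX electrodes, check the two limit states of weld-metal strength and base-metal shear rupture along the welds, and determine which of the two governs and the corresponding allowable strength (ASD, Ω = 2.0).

R_n/Ω ≈ 591 kN (weld metal governs)

E43XX → F_EXX = 430 MPa.
t_e = 0.707 × 12 = 8.484 mm; L = 540 mm.
Weld metal: R_n/Ω = (1/2.0) × 0.6 × 430 × 8.484 × 540 × 10⁻³ = 591 kN.
Base metal (shear rupture): R_n/Ω = (1/2.0) × 0.6 × 400 × 14 × 540 × 10⁻³ = 907.2 kN.
Governing: weld metal.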